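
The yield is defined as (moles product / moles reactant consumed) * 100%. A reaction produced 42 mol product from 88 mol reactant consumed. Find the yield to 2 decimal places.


Yield = (moles product / moles consumed) * 100%
Yield = (42 / 88) * 100
Yield = 0.4773 * 100
Yield = 47.73%


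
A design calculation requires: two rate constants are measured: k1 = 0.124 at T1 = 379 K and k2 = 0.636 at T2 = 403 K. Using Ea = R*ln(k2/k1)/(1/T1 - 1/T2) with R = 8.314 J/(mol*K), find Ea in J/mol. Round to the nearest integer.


Ea = R * ln(k2/k1) / (1/T1 - 1/T2)
ln(k2/k1) = ln(0.636/0.124) = 1.634917
1/T1 - 1/T2 = 1/379 - 1/403 = 0.000157132849
Ea = 8.314 * 1.634917 / 0.000157132849
Ea = 86505 J/mol


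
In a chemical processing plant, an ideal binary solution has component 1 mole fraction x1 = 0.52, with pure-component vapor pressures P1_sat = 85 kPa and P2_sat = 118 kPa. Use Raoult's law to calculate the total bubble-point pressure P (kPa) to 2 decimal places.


P = x1*P1_sat + x2*P2_sat
x2 = 1 - x1 = 1 - 0.52 = 0.48
P = 0.52*85 + 0.48*118
P = 44.2 + 56.64
P = 100.84 kPa


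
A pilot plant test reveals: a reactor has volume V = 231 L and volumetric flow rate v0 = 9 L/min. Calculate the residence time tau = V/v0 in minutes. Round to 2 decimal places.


tau = V / v0
tau = 231 / 9
tau = 25.67 min


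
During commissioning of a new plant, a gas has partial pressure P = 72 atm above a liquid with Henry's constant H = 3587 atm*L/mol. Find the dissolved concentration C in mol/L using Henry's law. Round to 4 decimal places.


C = P / H
C = 72 / 3587
C = 0.0201 mol/L


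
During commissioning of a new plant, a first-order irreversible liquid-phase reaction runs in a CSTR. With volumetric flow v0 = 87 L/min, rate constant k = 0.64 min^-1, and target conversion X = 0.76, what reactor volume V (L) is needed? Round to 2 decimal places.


V = v0 * X / (k * (1 - X))
V = 87 * 0.76 / (0.64 * (1 - 0.76))
V = 66.12 / (0.64 * 0.24)
V = 66.12 / 0.1536
V = 430.47 L


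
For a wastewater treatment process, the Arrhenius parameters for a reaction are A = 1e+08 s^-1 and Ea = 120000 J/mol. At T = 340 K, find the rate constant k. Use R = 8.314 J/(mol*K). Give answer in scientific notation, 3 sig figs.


k = A * exp(-Ea/(R*T))
k = 1e+08 * exp(-120000 / (8.314 * 340))
k = 1e+08 * exp(-42.451428)
k = 3.66e-11


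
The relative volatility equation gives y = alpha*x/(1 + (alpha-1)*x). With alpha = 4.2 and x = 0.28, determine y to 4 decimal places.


y = alpha*x / (1 + (alpha-1)*x)
y = 4.2*0.28 / (1 + (4.2-1)*0.28)
y = 1.176 / (1 + 0.896)
y = 1.176 / 1.896
y = 0.6203


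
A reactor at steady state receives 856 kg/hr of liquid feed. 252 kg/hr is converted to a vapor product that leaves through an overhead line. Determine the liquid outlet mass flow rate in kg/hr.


Steady-state mass balance on the main outlet: F_out = F_in - F_removed
F_out = 856 - 252
F_out = 604 kg/hr


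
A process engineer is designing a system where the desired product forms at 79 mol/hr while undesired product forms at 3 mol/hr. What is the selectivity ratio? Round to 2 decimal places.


S = desired product rate / undesired product rate
S = 79 / 3
S = 26.33


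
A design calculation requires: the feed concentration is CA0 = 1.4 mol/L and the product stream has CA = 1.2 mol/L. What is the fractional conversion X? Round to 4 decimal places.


X = (CA0 - CA) / CA0
X = (1.4 - 1.2) / 1.4
X = 0.2 / 1.4
X = 0.1429


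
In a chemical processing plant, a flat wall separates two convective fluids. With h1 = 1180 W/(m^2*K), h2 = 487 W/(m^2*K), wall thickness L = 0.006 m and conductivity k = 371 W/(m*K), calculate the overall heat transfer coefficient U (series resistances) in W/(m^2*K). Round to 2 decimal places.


1/U = 1/h1 + L/k + 1/h2
1/U = 1/1180 + 0.006/371 + 1/487
1/U = 0.0008474576 + 1.61725e-05 + 0.0020533881
1/U = 0.0029170182
U = 342.82 W/(m^2*K)


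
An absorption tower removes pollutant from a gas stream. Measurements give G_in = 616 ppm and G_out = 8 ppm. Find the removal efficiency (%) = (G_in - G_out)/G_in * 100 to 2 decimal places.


Efficiency = (G_in - G_out) / G_in * 100%
Efficiency = (616 - 8) / 616 * 100
Efficiency = 608 / 616 * 100
Efficiency = 98.70%


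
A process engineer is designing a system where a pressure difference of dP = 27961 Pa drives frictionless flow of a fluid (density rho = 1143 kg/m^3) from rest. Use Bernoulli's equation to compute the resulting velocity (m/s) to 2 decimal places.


v = sqrt(2*dP/rho)
v = sqrt(2*27961/1143)
v = sqrt(48.925634)
v = 6.99 m/s


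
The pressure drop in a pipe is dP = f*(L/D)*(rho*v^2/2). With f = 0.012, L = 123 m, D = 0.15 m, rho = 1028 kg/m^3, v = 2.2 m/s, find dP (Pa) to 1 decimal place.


dP = f * (L/D) * (rho*v^2/2)
dP = 0.012 * (123/0.15) * (1028*2.2^2/2)
L/D = 820.0
rho*v^2/2 = 1028*4.84/2 = 2487.76
dP = 0.012 * 820.0 * 2487.76
dP = 24479.6 Pa


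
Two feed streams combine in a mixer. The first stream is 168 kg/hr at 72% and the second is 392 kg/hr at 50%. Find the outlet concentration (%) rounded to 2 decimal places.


Mass balance on solute: F1*x1 + F2*x2 = F3*x3
F3 = F1 + F2 = 168 + 392 = 560 kg/hr
x3 = (F1*x1 + F2*x2)/F3
x3 = (168*0.72 + 392*0.5) / 560
x3 = 56.60%


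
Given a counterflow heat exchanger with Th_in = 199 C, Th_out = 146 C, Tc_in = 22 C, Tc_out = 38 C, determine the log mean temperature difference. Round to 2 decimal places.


dT1 = Th_in - Tc_out = 199 - 38 = 161
dT2 = Th_out - Tc_in = 146 - 22 = 124
LMTD = (dT1 - dT2) / ln(dT1/dT2)
LMTD = (161 - 124) / ln(161/124)
LMTD = 141.70 K


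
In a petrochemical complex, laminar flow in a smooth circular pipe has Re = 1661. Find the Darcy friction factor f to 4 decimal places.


f = 64 / Re
f = 64 / 1661
f = 0.0385


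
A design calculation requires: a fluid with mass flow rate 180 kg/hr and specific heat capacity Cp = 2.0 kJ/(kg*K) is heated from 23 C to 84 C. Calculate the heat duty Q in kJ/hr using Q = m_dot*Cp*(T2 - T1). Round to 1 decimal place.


Q = m_dot * Cp * (T2 - T1)
Q = 180 * 2.0 * (84 - 23)
Q = 180 * 2.0 * 61
Q = 21960.0 kJ/hr


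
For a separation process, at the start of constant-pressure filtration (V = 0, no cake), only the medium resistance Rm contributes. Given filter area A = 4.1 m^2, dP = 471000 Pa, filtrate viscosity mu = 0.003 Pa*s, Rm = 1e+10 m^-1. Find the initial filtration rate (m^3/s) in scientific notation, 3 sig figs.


rate = A * dP / (mu * Rm)
rate = 4.1 * 471000 / (0.003 * 1e+10)
rate = 1931100.0 / 3.000e+07
rate = 6.44e-02 m^3/s


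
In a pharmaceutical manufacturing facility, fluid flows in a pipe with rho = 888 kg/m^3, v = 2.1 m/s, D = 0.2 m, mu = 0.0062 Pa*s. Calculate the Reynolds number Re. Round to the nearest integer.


Re = rho * v * D / mu
Re = 888 * 2.1 * 0.2 / 0.0062
Re = 372.96 / 0.0062
Re = 60155


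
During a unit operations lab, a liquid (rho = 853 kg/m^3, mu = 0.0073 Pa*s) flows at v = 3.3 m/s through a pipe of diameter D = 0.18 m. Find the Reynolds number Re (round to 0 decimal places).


Re = rho * v * D / mu
Re = 853 * 3.3 * 0.18 / 0.0073
Re = 506.682 / 0.0073
Re = 69408


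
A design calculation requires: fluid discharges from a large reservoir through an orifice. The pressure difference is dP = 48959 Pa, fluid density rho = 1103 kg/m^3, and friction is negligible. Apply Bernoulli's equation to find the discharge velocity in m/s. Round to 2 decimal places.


v = sqrt(2*dP/rho)
v = sqrt(2*48959/1103)
v = sqrt(88.774252)
v = 9.42 m/s


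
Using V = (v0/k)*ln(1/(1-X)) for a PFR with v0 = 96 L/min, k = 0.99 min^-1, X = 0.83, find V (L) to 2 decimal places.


V = (v0/k) * ln(1/(1-X))
V = (96/0.99) * ln(1/(1-0.83))
V = 96.969697 * ln(5.882353)
V = 96.969697 * 1.771957
V = 171.83 L


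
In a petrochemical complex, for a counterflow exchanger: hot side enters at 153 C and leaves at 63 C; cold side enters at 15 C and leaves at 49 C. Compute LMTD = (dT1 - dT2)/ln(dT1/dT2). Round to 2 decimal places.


dT1 = Th_in - Tc_out = 153 - 49 = 104
dT2 = Th_out - Tc_in = 63 - 15 = 48
LMTD = (dT1 - dT2) / ln(dT1/dT2)
LMTD = (104 - 48) / ln(104/48)
LMTD = 72.43 K


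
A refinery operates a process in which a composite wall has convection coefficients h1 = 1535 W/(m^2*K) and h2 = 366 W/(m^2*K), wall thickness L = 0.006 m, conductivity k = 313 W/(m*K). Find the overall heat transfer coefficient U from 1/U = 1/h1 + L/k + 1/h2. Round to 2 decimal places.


1/U = 1/h1 + L/k + 1/h2
1/U = 1/1535 + 0.006/313 + 1/366
1/U = 0.0006514658 + 1.91693e-05 + 0.0027322404
1/U = 0.0034028755
U = 293.87 W/(m^2*K)


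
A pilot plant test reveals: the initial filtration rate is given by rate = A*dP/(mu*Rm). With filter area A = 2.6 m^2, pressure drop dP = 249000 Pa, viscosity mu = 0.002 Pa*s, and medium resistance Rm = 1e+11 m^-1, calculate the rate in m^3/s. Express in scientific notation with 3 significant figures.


rate = A * dP / (mu * Rm)
rate = 2.6 * 249000 / (0.002 * 1e+11)
rate = 647400.0 / 2.000e+08
rate = 3.24e-03 m^3/s


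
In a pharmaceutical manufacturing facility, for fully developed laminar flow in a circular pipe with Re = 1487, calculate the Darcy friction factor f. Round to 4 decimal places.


f = 64 / Re
f = 64 / 1487
f = 0.0430


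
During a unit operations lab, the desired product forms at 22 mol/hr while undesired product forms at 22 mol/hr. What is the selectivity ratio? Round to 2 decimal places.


S = desired product rate / undesired product rate
S = 22 / 22
S = 1.00


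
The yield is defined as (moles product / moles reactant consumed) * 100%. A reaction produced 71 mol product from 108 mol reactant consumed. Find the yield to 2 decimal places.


Yield = (moles product / moles consumed) * 100%
Yield = (71 / 108) * 100
Yield = 0.6574 * 100
Yield = 65.74%


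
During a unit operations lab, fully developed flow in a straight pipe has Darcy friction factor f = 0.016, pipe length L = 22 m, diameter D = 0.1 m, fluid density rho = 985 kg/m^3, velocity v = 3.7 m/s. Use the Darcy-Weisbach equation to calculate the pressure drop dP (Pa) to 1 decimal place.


dP = f * (L/D) * (rho*v^2/2)
dP = 0.016 * (22/0.1) * (985*3.7^2/2)
L/D = 220.0
rho*v^2/2 = 985*13.69/2 = 6742.325
dP = 0.016 * 220.0 * 6742.325
dP = 23733.0 Pa


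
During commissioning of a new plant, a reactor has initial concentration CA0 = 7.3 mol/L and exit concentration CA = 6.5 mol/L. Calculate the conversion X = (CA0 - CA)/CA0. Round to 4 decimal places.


X = (CA0 - CA) / CA0
X = (7.3 - 6.5) / 7.3
X = 0.8 / 7.3
X = 0.1096


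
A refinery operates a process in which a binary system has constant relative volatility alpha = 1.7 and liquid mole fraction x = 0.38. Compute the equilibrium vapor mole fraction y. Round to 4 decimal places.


y = alpha*x / (1 + (alpha-1)*x)
y = 1.7*0.38 / (1 + (1.7-1)*0.38)
y = 0.646 / (1 + 0.266)
y = 0.646 / 1.266
y = 0.5103


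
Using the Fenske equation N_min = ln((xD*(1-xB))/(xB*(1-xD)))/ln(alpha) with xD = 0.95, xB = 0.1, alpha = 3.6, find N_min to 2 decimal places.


N_min = ln((xD*(1-xB))/(xB*(1-xD))) / ln(alpha)
Numerator inside ln: 0.855 / 0.005 = 171.0
ln(171.0) = 5.141664
ln(alpha) = ln(3.6) = 1.280934
N_min = 5.141664 / 1.280934 = 4.01


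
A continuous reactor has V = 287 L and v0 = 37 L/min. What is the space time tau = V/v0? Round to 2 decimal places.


tau = V / v0
tau = 287 / 37
tau = 7.76 min


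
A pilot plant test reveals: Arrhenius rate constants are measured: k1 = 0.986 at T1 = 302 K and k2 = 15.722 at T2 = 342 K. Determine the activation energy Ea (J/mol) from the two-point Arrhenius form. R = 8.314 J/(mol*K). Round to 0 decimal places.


Ea = R * ln(k2/k1) / (1/T1 - 1/T2)
ln(k2/k1) = ln(15.722/0.986) = 2.7691599
1/T1 - 1/T2 = 1/302 - 1/342 = 0.00038728167
Ea = 8.314 * 2.7691599 / 0.00038728167
Ea = 59447 J/mol


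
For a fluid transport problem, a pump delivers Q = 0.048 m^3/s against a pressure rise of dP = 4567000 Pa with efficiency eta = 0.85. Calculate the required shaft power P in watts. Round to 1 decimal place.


P = Q * dP / eta
P = 0.048 * 4567000 / 0.85
P = 219216.0 / 0.85
P = 257901.2 W


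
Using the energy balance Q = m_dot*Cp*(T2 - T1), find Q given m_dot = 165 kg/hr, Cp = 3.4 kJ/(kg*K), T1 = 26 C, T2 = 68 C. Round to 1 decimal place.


Q = m_dot * Cp * (T2 - T1)
Q = 165 * 3.4 * (68 - 26)
Q = 165 * 3.4 * 42
Q = 23562.0 kJ/hr


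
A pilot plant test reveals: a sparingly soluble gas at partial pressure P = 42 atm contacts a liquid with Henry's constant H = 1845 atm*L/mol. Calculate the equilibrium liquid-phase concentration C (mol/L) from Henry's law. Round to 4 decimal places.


C = P / H
C = 42 / 1845
C = 0.0228 mol/L


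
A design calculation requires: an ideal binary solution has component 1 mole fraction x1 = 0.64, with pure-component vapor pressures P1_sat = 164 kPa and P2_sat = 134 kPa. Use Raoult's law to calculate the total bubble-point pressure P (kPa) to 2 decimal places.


P = x1*P1_sat + x2*P2_sat
x2 = 1 - x1 = 1 - 0.64 = 0.36
P = 0.64*164 + 0.36*134
P = 104.96 + 48.24
P = 153.20 kPa


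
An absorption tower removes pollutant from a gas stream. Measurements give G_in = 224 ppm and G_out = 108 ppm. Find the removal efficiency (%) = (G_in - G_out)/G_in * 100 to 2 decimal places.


Efficiency = (G_in - G_out) / G_in * 100%
Efficiency = (224 - 108) / 224 * 100
Efficiency = 116 / 224 * 100
Efficiency = 51.79%


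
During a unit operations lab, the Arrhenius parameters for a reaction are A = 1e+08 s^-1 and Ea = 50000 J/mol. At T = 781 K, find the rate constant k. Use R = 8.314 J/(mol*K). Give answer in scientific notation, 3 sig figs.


k = A * exp(-Ea/(R*T))
k = 1e+08 * exp(-50000 / (8.314 * 781))
k = 1e+08 * exp(-7.700323)
k = 4.53e+04


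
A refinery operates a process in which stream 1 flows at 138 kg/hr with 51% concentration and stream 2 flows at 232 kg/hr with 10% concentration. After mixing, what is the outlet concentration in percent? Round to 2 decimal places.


Mass balance on solute: F1*x1 + F2*x2 = F3*x3
F3 = F1 + F2 = 138 + 232 = 370 kg/hr
x3 = (F1*x1 + F2*x2)/F3
x3 = (138*0.51 + 232*0.1) / 370
x3 = 25.29%


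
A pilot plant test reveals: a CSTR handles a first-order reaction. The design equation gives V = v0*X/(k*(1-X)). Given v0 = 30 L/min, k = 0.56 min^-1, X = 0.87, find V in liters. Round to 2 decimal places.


V = v0 * X / (k * (1 - X))
V = 30 * 0.87 / (0.56 * (1 - 0.87))
V = 26.1 / (0.56 * 0.13)
V = 26.1 / 0.0728
V = 358.52 L


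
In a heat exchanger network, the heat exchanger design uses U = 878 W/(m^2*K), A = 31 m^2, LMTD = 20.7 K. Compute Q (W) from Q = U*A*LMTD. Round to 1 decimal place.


Q = U * A * LMTD
Q = 878 * 31 * 20.7
Q = 563412.6 W


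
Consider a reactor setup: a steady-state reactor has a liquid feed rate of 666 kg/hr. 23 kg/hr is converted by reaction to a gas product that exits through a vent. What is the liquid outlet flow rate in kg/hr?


Steady-state mass balance on the main outlet: F_out = F_in - F_removed
F_out = 666 - 23
F_out = 643 kg/hr


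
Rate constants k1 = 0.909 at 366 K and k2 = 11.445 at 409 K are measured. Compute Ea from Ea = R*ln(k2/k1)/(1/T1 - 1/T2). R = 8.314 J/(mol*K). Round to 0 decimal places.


Ea = R * ln(k2/k1) / (1/T1 - 1/T2)
ln(k2/k1) = ln(11.445/0.909) = 2.5329631
1/T1 - 1/T2 = 1/366 - 1/409 = 0.000287252662
Ea = 8.314 * 2.5329631 / 0.000287252662
Ea = 73312 J/mol


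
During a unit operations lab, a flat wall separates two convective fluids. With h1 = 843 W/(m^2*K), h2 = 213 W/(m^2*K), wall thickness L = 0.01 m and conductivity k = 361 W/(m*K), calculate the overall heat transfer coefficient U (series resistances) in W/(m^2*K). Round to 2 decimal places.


1/U = 1/h1 + L/k + 1/h2
1/U = 1/843 + 0.01/361 + 1/213
1/U = 0.0011862396 + 2.77008e-05 + 0.0046948357
1/U = 0.0059087761
U = 169.24 W/(m^2*K)


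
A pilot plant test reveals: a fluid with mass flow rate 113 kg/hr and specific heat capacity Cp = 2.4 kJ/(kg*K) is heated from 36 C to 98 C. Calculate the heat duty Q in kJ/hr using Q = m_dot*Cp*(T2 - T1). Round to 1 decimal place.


Q = m_dot * Cp * (T2 - T1)
Q = 113 * 2.4 * (98 - 36)
Q = 113 * 2.4 * 62
Q = 16814.4 kJ/hr


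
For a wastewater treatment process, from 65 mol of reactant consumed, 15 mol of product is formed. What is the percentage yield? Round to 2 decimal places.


Yield = (moles product / moles consumed) * 100%
Yield = (15 / 65) * 100
Yield = 0.2308 * 100
Yield = 23.08%


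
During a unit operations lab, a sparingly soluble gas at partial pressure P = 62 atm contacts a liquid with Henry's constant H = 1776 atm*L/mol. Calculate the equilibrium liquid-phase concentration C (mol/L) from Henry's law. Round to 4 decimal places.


C = P / H
C = 62 / 1776
C = 0.0349 mol/L


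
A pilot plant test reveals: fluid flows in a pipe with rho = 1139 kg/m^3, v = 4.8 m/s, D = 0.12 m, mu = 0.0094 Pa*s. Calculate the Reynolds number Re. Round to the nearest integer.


Re = rho * v * D / mu
Re = 1139 * 4.8 * 0.12 / 0.0094
Re = 656.064 / 0.0094
Re = 69794


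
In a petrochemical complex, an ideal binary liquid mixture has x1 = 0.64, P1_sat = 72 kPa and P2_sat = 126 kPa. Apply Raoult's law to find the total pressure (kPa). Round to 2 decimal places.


P = x1*P1_sat + x2*P2_sat
x2 = 1 - x1 = 1 - 0.64 = 0.36
P = 0.64*72 + 0.36*126
P = 46.08 + 45.36
P = 91.44 kPa


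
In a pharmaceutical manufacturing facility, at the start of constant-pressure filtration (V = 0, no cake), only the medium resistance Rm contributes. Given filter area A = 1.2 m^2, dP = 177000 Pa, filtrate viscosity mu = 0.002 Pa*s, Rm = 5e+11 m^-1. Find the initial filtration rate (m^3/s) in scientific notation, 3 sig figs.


rate = A * dP / (mu * Rm)
rate = 1.2 * 177000 / (0.002 * 5e+11)
rate = 212400.0 / 1.000e+09
rate = 2.12e-04 m^3/s


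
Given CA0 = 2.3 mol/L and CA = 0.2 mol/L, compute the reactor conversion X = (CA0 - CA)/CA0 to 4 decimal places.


X = (CA0 - CA) / CA0
X = (2.3 - 0.2) / 2.3
X = 2.1 / 2.3
X = 0.9130


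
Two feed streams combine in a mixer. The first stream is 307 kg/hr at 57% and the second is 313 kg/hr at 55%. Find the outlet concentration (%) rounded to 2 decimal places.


Mass balance on solute: F1*x1 + F2*x2 = F3*x3
F3 = F1 + F2 = 307 + 313 = 620 kg/hr
x3 = (F1*x1 + F2*x2)/F3
x3 = (307*0.57 + 313*0.55) / 620
x3 = 55.99%


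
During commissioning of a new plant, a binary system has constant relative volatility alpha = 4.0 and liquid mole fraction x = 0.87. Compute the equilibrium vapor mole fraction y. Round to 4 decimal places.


y = alpha*x / (1 + (alpha-1)*x)
y = 4.0*0.87 / (1 + (4.0-1)*0.87)
y = 3.48 / (1 + 2.61)
y = 3.48 / 3.61
y = 0.9640


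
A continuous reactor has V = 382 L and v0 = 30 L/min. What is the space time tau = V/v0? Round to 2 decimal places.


tau = V / v0
tau = 382 / 30
tau = 12.73 min


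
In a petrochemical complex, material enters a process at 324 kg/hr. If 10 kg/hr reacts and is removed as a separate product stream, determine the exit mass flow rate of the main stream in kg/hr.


Steady-state mass balance on the main outlet: F_out = F_in - F_removed
F_out = 324 - 10
F_out = 314 kg/hr


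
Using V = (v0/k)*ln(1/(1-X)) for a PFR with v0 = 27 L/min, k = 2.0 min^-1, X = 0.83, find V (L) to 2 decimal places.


V = (v0/k) * ln(1/(1-X))
V = (27/2.0) * ln(1/(1-0.83))
V = 13.5 * ln(5.882353)
V = 13.5 * 1.771957
V = 23.92 L


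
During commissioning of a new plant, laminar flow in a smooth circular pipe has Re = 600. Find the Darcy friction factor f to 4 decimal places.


f = 64 / Re
f = 64 / 600
f = 0.1067


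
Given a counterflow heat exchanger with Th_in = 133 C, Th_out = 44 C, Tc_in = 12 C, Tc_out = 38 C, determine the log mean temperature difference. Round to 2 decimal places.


dT1 = Th_in - Tc_out = 133 - 38 = 95
dT2 = Th_out - Tc_in = 44 - 12 = 32
LMTD = (dT1 - dT2) / ln(dT1/dT2)
LMTD = (95 - 32) / ln(95/32)
LMTD = 57.90 K


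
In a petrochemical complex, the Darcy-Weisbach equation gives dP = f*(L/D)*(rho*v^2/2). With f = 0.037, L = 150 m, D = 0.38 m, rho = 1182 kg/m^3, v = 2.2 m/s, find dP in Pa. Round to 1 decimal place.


dP = f * (L/D) * (rho*v^2/2)
dP = 0.037 * (150/0.38) * (1182*2.2^2/2)
L/D = 394.73684211
rho*v^2/2 = 1182*4.84/2 = 2860.44
dP = 0.037 * 394.73684211 * 2860.44
dP = 41777.5 Pa


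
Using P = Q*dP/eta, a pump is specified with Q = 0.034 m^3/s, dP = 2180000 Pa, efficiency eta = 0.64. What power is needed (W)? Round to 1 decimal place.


P = Q * dP / eta
P = 0.034 * 2180000 / 0.64
P = 74120.0 / 0.64
P = 115812.5 W


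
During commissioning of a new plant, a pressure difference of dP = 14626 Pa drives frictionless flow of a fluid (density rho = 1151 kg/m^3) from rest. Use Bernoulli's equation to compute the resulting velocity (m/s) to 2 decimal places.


v = sqrt(2*dP/rho)
v = sqrt(2*14626/1151)
v = sqrt(25.414422)
v = 5.04 m/s


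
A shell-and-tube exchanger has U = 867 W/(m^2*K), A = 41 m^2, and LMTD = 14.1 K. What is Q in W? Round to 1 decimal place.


Q = U * A * LMTD
Q = 867 * 41 * 14.1
Q = 501212.7 W


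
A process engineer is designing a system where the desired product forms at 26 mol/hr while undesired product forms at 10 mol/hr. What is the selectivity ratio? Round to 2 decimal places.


S = desired product rate / undesired product rate
S = 26 / 10
S = 2.60


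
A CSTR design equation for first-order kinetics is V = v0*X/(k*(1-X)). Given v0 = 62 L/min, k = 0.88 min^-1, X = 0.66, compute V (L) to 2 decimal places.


V = v0 * X / (k * (1 - X))
V = 62 * 0.66 / (0.88 * (1 - 0.66))
V = 40.92 / (0.88 * 0.34)
V = 40.92 / 0.2992
V = 136.76 L


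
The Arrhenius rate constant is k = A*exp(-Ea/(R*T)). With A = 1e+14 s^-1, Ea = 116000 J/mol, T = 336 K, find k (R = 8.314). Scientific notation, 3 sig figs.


k = A * exp(-Ea/(R*T))
k = 1e+14 * exp(-116000 / (8.314 * 336))
k = 1e+14 * exp(-41.524909)
k = 9.25e-05


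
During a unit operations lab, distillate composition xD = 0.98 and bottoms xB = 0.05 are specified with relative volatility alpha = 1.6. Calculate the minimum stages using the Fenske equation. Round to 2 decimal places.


N_min = ln((xD*(1-xB))/(xB*(1-xD))) / ln(alpha)
Numerator inside ln: 0.931 / 0.001 = 931.0
ln(931.0) = 6.836259
ln(alpha) = ln(1.6) = 0.470004
N_min = 6.836259 / 0.470004 = 14.55


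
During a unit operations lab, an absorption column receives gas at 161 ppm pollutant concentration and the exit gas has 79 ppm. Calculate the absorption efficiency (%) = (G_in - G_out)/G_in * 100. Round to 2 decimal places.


Efficiency = (G_in - G_out) / G_in * 100%
Efficiency = (161 - 79) / 161 * 100
Efficiency = 82 / 161 * 100
Efficiency = 50.93%


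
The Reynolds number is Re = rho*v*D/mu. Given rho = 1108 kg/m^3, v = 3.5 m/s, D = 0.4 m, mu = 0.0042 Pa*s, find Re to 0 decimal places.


Re = rho * v * D / mu
Re = 1108 * 3.5 * 0.4 / 0.0042
Re = 1551.2 / 0.0042
Re = 369333


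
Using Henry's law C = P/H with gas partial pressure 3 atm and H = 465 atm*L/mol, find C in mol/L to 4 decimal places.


C = P / H
C = 3 / 465
C = 0.0065 mol/L


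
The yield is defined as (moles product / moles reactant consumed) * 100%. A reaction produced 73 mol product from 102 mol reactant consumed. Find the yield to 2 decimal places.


Yield = (moles product / moles consumed) * 100%
Yield = (73 / 102) * 100
Yield = 0.7157 * 100
Yield = 71.57%


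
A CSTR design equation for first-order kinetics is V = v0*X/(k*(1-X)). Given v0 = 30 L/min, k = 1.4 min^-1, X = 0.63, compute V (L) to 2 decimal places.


V = v0 * X / (k * (1 - X))
V = 30 * 0.63 / (1.4 * (1 - 0.63))
V = 18.9 / (1.4 * 0.37)
V = 18.9 / 0.518
V = 36.49 L


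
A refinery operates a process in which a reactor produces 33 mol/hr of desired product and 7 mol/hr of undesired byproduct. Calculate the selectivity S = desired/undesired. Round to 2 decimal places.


S = desired product rate / undesired product rate
S = 33 / 7
S = 4.71


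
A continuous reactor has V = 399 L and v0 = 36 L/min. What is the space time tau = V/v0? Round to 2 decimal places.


tau = V / v0
tau = 399 / 36
tau = 11.08 min


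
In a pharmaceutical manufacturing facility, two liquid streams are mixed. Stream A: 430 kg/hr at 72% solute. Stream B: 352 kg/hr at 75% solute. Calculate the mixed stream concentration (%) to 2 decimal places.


Mass balance on solute: F1*x1 + F2*x2 = F3*x3
F3 = F1 + F2 = 430 + 352 = 782 kg/hr
x3 = (F1*x1 + F2*x2)/F3
x3 = (430*0.72 + 352*0.75) / 782
x3 = 73.35%


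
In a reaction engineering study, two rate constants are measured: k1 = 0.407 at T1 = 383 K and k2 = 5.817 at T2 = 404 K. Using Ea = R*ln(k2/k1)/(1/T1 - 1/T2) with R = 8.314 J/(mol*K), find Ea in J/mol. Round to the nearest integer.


Ea = R * ln(k2/k1) / (1/T1 - 1/T2)
ln(k2/k1) = ln(5.817/0.407) = 2.6597268
1/T1 - 1/T2 = 1/383 - 1/404 = 0.000135718533
Ea = 8.314 * 2.6597268 / 0.000135718533
Ea = 162933 J/mol


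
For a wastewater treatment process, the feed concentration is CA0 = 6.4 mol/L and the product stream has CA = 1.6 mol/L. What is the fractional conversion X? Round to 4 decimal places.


X = (CA0 - CA) / CA0
X = (6.4 - 1.6) / 6.4
X = 4.8 / 6.4
X = 0.7500


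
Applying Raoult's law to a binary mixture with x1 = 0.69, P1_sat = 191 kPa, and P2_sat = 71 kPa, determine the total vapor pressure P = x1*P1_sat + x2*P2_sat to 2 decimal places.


P = x1*P1_sat + x2*P2_sat
x2 = 1 - x1 = 1 - 0.69 = 0.31
P = 0.69*191 + 0.31*71
P = 131.79 + 22.01
P = 153.80 kPa


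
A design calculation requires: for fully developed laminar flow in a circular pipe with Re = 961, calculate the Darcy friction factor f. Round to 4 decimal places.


f = 64 / Re
f = 64 / 961
f = 0.0666


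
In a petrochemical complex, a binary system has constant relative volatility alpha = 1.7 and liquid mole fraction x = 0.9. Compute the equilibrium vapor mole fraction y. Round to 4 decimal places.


y = alpha*x / (1 + (alpha-1)*x)
y = 1.7*0.9 / (1 + (1.7-1)*0.9)
y = 1.53 / (1 + 0.63)
y = 1.53 / 1.63
y = 0.9387


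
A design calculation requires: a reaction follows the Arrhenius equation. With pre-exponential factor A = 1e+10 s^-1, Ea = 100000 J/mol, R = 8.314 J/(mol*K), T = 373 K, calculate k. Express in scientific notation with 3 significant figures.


k = A * exp(-Ea/(R*T))
k = 1e+10 * exp(-100000 / (8.314 * 373))
k = 1e+10 * exp(-32.246393)
k = 9.90e-05


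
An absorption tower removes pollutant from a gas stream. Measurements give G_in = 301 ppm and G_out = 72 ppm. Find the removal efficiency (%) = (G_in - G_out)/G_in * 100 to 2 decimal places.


Efficiency = (G_in - G_out) / G_in * 100%
Efficiency = (301 - 72) / 301 * 100
Efficiency = 229 / 301 * 100
Efficiency = 76.08%


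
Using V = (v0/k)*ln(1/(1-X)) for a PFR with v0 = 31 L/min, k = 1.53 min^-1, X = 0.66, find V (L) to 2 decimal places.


V = (v0/k) * ln(1/(1-X))
V = (31/1.53) * ln(1/(1-0.66))
V = 20.261438 * ln(2.941176)
V = 20.261438 * 1.07881
V = 21.86 L


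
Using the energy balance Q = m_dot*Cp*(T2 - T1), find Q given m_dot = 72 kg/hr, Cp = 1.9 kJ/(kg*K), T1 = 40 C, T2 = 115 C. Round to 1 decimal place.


Q = m_dot * Cp * (T2 - T1)
Q = 72 * 1.9 * (115 - 40)
Q = 72 * 1.9 * 75
Q = 10260.0 kJ/hr


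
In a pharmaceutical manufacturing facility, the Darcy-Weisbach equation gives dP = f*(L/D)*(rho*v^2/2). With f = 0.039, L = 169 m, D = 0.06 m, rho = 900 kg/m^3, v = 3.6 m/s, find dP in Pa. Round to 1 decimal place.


dP = f * (L/D) * (rho*v^2/2)
dP = 0.039 * (169/0.06) * (900*3.6^2/2)
L/D = 2816.66666667
rho*v^2/2 = 900*12.96/2 = 5832.0
dP = 0.039 * 2816.66666667 * 5832.0
dP = 640645.2 Pa


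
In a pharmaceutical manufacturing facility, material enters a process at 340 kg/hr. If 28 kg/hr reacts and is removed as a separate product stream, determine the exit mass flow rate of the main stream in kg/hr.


Steady-state mass balance on the main outlet: F_out = F_in - F_removed
F_out = 340 - 28
F_out = 312 kg/hr


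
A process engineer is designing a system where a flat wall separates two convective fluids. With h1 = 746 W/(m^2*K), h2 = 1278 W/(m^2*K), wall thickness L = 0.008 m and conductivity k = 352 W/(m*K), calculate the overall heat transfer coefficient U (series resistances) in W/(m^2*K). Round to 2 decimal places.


1/U = 1/h1 + L/k + 1/h2
1/U = 1/746 + 0.008/352 + 1/1278
1/U = 0.0013404826 + 2.27273e-05 + 0.0007824726
1/U = 0.0021456825
U = 466.05 W/(m^2*K)


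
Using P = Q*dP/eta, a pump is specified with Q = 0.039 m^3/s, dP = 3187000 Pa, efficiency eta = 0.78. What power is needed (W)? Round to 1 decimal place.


P = Q * dP / eta
P = 0.039 * 3187000 / 0.78
P = 124293.0 / 0.78
P = 159350.0 W


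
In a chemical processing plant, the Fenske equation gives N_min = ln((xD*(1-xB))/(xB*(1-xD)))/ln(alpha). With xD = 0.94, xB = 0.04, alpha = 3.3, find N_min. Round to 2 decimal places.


N_min = ln((xD*(1-xB))/(xB*(1-xD))) / ln(alpha)
Numerator inside ln: 0.9024 / 0.0024 = 376.0
ln(376.0) = 5.929589
ln(alpha) = ln(3.3) = 1.193922
N_min = 5.929589 / 1.193922 = 4.97


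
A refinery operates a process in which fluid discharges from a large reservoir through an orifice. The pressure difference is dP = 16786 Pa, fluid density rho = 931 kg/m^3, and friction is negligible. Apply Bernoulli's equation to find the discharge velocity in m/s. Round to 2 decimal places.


v = sqrt(2*dP/rho)
v = sqrt(2*16786/931)
v = sqrt(36.06015)
v = 6.01 m/s


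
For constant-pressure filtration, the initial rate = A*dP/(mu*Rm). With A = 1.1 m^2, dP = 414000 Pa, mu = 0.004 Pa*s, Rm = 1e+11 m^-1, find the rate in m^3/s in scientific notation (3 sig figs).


rate = A * dP / (mu * Rm)
rate = 1.1 * 414000 / (0.004 * 1e+11)
rate = 455400.0 / 4.000e+08
rate = 1.14e-03 m^3/s


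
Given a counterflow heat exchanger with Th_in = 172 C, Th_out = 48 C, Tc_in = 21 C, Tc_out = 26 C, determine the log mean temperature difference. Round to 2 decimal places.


dT1 = Th_in - Tc_out = 172 - 26 = 146
dT2 = Th_out - Tc_in = 48 - 21 = 27
LMTD = (dT1 - dT2) / ln(dT1/dT2)
LMTD = (146 - 27) / ln(146/27)
LMTD = 70.51 K


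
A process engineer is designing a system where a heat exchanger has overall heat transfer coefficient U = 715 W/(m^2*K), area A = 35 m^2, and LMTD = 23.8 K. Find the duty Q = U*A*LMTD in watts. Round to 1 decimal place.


Q = U * A * LMTD
Q = 715 * 35 * 23.8
Q = 595595.0 W


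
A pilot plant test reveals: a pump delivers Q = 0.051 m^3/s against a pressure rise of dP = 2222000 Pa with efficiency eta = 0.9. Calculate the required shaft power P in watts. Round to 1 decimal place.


P = Q * dP / eta
P = 0.051 * 2222000 / 0.9
P = 113322.0 / 0.9
P = 125913.3 W


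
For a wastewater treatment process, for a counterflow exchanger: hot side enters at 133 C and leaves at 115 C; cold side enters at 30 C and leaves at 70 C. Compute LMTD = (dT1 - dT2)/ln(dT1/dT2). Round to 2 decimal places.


dT1 = Th_in - Tc_out = 133 - 70 = 63
dT2 = Th_out - Tc_in = 115 - 30 = 85
LMTD = (dT1 - dT2) / ln(dT1/dT2)
LMTD = (63 - 85) / ln(63/85)
LMTD = 73.45 K


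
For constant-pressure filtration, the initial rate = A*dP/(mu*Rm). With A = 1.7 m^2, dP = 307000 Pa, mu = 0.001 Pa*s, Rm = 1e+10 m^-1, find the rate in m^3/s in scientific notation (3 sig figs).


rate = A * dP / (mu * Rm)
rate = 1.7 * 307000 / (0.001 * 1e+10)
rate = 521900.0 / 1.000e+07
rate = 5.22e-02 m^3/s


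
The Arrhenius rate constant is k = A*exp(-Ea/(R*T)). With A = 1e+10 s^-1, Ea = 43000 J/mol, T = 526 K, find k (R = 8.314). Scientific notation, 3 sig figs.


k = A * exp(-Ea/(R*T))
k = 1e+10 * exp(-43000 / (8.314 * 526))
k = 1e+10 * exp(-9.832698)
k = 5.37e+05


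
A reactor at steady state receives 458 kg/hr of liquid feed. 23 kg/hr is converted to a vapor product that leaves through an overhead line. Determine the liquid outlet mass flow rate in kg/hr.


Steady-state mass balance on the main outlet: F_out = F_in - F_removed
F_out = 458 - 23
F_out = 435 kg/hr


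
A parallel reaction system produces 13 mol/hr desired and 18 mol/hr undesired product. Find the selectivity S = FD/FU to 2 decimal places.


S = desired product rate / undesired product rate
S = 13 / 18
S = 0.72


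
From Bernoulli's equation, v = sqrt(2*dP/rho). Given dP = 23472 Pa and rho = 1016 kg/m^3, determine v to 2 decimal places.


v = sqrt(2*dP/rho)
v = sqrt(2*23472/1016)
v = sqrt(46.204724)
v = 6.80 m/s


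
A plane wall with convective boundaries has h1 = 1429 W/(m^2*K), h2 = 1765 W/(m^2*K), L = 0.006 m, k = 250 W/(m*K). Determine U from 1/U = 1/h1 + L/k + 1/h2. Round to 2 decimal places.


1/U = 1/h1 + L/k + 1/h2
1/U = 1/1429 + 0.006/250 + 1/1765
1/U = 0.0006997901 + 2.4e-05 + 0.0005665722
1/U = 0.0012903623
U = 774.98 W/(m^2*K)


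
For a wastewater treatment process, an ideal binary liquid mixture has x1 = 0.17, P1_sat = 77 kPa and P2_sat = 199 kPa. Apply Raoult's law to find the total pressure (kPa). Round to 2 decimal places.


P = x1*P1_sat + x2*P2_sat
x2 = 1 - x1 = 1 - 0.17 = 0.83
P = 0.17*77 + 0.83*199
P = 13.09 + 165.17
P = 178.26 kPa


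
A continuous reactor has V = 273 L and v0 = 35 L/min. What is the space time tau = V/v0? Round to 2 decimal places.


tau = V / v0
tau = 273 / 35
tau = 7.80 min


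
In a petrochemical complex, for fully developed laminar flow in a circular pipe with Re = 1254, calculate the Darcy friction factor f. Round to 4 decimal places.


f = 64 / Re
f = 64 / 1254
f = 0.0510


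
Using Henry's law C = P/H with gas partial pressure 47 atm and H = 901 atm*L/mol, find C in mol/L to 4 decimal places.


C = P / H
C = 47 / 901
C = 0.0522 mol/L


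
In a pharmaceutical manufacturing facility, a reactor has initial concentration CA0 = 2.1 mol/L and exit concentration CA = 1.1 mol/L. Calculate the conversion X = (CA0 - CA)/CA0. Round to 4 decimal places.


X = (CA0 - CA) / CA0
X = (2.1 - 1.1) / 2.1
X = 1.0 / 2.1
X = 0.4762


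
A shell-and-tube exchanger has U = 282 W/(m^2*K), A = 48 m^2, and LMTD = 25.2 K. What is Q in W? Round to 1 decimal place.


Q = U * A * LMTD
Q = 282 * 48 * 25.2
Q = 341107.2 W


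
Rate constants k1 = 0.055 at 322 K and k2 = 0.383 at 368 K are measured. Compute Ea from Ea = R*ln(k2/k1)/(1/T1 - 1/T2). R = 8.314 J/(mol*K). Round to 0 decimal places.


Ea = R * ln(k2/k1) / (1/T1 - 1/T2)
ln(k2/k1) = ln(0.383/0.055) = 1.9407018
1/T1 - 1/T2 = 1/322 - 1/368 = 0.000388198758
Ea = 8.314 * 1.9407018 / 0.000388198758
Ea = 41564 J/mol


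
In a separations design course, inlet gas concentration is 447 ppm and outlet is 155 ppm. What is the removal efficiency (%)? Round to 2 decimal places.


Efficiency = (G_in - G_out) / G_in * 100%
Efficiency = (447 - 155) / 447 * 100
Efficiency = 292 / 447 * 100
Efficiency = 65.32%


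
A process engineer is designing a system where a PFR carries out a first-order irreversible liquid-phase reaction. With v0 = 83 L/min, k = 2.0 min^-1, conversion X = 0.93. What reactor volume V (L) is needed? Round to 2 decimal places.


V = (v0/k) * ln(1/(1-X))
V = (83/2.0) * ln(1/(1-0.93))
V = 41.5 * ln(14.285714)
V = 41.5 * 2.65926
V = 110.36 L


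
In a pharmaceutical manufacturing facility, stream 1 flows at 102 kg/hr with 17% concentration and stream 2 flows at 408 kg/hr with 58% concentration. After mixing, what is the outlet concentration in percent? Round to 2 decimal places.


Mass balance on solute: F1*x1 + F2*x2 = F3*x3
F3 = F1 + F2 = 102 + 408 = 510 kg/hr
x3 = (F1*x1 + F2*x2)/F3
x3 = (102*0.17 + 408*0.58) / 510
x3 = 49.80%


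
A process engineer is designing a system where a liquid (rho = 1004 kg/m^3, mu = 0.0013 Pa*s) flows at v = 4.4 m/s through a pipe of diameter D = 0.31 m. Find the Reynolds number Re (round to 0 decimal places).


Re = rho * v * D / mu
Re = 1004 * 4.4 * 0.31 / 0.0013
Re = 1369.456 / 0.0013
Re = 1053428


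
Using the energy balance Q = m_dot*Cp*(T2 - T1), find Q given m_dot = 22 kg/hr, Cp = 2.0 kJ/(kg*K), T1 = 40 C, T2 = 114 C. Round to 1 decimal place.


Q = m_dot * Cp * (T2 - T1)
Q = 22 * 2.0 * (114 - 40)
Q = 22 * 2.0 * 74
Q = 3256.0 kJ/hr


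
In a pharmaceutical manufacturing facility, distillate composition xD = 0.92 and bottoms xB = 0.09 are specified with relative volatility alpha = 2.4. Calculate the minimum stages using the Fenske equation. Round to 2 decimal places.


N_min = ln((xD*(1-xB))/(xB*(1-xD))) / ln(alpha)
Numerator inside ln: 0.8372 / 0.0072 = 116.277778
ln(116.277778) = 4.755982
ln(alpha) = ln(2.4) = 0.875469
N_min = 4.755982 / 0.875469 = 5.43


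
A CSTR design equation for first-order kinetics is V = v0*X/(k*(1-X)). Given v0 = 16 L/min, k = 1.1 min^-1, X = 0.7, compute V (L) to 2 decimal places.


V = v0 * X / (k * (1 - X))
V = 16 * 0.7 / (1.1 * (1 - 0.7))
V = 11.2 / (1.1 * 0.3)
V = 11.2 / 0.33
V = 33.94 L


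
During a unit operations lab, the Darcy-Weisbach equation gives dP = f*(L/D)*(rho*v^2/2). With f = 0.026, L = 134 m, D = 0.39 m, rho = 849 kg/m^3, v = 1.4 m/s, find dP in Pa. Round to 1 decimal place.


dP = f * (L/D) * (rho*v^2/2)
dP = 0.026 * (134/0.39) * (849*1.4^2/2)
L/D = 343.58974359
rho*v^2/2 = 849*1.96/2 = 832.02
dP = 0.026 * 343.58974359 * 832.02
dP = 7432.7 Pa


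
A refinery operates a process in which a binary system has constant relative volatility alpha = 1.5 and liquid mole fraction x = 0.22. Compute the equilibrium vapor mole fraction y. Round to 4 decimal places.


y = alpha*x / (1 + (alpha-1)*x)
y = 1.5*0.22 / (1 + (1.5-1)*0.22)
y = 0.33 / (1 + 0.11)
y = 0.33 / 1.11
y = 0.2973


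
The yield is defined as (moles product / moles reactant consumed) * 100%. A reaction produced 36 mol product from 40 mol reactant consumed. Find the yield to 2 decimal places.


Yield = (moles product / moles consumed) * 100%
Yield = (36 / 40) * 100
Yield = 0.9 * 100
Yield = 90.00%


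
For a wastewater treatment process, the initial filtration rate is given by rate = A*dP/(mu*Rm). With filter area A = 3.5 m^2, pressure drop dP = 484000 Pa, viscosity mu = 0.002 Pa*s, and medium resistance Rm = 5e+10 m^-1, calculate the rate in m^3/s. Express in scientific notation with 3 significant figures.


rate = A * dP / (mu * Rm)
rate = 3.5 * 484000 / (0.002 * 5e+10)
rate = 1694000.0 / 1.000e+08
rate = 1.69e-02 m^3/s


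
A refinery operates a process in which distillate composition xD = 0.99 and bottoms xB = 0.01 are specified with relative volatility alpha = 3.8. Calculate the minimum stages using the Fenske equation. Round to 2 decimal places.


N_min = ln((xD*(1-xB))/(xB*(1-xD))) / ln(alpha)
Numerator inside ln: 0.9801 / 0.0001 = 9801.0
ln(9801.0) = 9.19024
ln(alpha) = ln(3.8) = 1.335001
N_min = 9.19024 / 1.335001 = 6.88


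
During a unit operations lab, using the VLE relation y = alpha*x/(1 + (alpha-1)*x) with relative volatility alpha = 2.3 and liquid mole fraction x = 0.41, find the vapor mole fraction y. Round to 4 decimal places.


y = alpha*x / (1 + (alpha-1)*x)
y = 2.3*0.41 / (1 + (2.3-1)*0.41)
y = 0.943 / (1 + 0.533)
y = 0.943 / 1.533
y = 0.6151


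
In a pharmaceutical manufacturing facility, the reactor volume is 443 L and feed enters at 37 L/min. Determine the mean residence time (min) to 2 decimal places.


tau = V / v0
tau = 443 / 37
tau = 11.97 min


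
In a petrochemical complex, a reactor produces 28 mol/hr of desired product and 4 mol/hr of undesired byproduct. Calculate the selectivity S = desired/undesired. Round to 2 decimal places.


S = desired product rate / undesired product rate
S = 28 / 4
S = 7.00


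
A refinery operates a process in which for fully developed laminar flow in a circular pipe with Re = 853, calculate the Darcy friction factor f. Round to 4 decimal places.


f = 64 / Re
f = 64 / 853
f = 0.0750


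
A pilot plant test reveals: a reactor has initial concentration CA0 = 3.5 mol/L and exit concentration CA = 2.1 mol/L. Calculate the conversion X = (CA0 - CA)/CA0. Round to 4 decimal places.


X = (CA0 - CA) / CA0
X = (3.5 - 2.1) / 3.5
X = 1.4 / 3.5
X = 0.4000


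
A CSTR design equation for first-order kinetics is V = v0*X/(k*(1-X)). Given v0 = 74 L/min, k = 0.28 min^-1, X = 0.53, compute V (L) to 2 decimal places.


V = v0 * X / (k * (1 - X))
V = 74 * 0.53 / (0.28 * (1 - 0.53))
V = 39.22 / (0.28 * 0.47)
V = 39.22 / 0.1316
V = 298.02 L
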